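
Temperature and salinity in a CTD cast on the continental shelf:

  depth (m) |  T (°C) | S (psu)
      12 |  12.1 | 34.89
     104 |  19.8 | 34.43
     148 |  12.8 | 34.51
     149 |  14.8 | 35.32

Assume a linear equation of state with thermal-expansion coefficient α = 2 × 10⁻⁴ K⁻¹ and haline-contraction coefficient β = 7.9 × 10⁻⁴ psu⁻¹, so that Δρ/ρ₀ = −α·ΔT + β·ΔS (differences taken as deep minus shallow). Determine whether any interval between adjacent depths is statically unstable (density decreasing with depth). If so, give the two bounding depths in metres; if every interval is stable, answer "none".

12–104 m

Evaluate Δρ/ρ₀ = −αΔT + βΔS across each adjacent pair:
  12–104 m: −αΔT+βΔS = −(2 × 10⁻⁴)(+7.7)+(7.9 × 10⁻⁴)(-0.46) = -1.9 × 10⁻³ → UNSTABLE
  104–148 m: −αΔT+βΔS = −(2 × 10⁻⁴)(-7.0)+(7.9 × 10⁻⁴)(+0.08) = 1.5 × 10⁻³ → stable
  148–149 m: −αΔT+βΔS = −(2 × 10⁻⁴)(+2.0)+(7.9 × 10⁻⁴)(+0.81) = 2.4 × 10⁻⁴ → stable
The 12–104 m interval has Δρ < 0: lighter water underlies denser water.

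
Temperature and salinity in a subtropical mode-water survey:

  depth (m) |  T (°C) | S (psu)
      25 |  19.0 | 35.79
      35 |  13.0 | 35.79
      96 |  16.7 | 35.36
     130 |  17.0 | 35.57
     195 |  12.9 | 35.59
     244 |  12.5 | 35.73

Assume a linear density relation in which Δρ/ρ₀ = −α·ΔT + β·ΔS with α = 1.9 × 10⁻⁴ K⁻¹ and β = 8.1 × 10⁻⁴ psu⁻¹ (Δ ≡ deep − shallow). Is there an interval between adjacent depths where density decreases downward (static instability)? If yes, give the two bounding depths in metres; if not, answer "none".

35–96 m

Evaluate Δρ/ρ₀ = −αΔT + βΔS across each adjacent pair:
  25–35 m: −αΔT+βΔS = −(1.9 × 10⁻⁴)(-6.0)+(8.1 × 10⁻⁴)(+0.00) = 1.1 × 10⁻³ → stable
  35–96 m: −αΔT+βΔS = −(1.9 × 10⁻⁴)(+3.7)+(8.1 × 10⁻⁴)(-0.43) = -1.1 × 10⁻³ → UNSTABLE
  96–130 m: −αΔT+βΔS = −(1.9 × 10⁻⁴)(+0.3)+(8.1 × 10⁻⁴)(+0.21) = 1.1 × 10⁻⁴ → stable
  130–195 m: −αΔT+βΔS = −(1.9 × 10⁻⁴)(-4.1)+(8.1 × 10⁻⁴)(+0.02) = 8.0 × 10⁻⁴ → stable
  195–244 m: −αΔT+βΔS = −(1.9 × 10⁻⁴)(-0.4)+(8.1 × 10⁻⁴)(+0.14) = 1.9 × 10⁻⁴ → stable
The 35–96 m interval has Δρ < 0: lighter water underlies denser water.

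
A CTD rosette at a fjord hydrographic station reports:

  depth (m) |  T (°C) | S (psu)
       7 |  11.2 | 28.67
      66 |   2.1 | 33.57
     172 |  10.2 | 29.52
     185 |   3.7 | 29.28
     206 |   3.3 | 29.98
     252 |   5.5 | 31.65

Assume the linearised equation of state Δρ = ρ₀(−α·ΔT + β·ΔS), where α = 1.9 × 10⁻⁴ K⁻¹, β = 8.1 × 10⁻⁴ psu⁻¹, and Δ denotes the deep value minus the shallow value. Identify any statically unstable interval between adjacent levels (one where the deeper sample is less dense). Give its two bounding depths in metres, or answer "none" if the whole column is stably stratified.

66–172 m

Evaluate Δρ/ρ₀ = −αΔT + βΔS across each adjacent pair:
  7–66 m: −αΔT+βΔS = −(1.9 × 10⁻⁴)(-9.1)+(8.1 × 10⁻⁴)(+4.90) = 5.7 × 10⁻³ → stable
  66–172 m: −αΔT+βΔS = −(1.9 × 10⁻⁴)(+8.1)+(8.1 × 10⁻⁴)(-4.05) = -4.8 × 10⁻³ → UNSTABLE
  172–185 m: −αΔT+βΔS = −(1.9 × 10⁻⁴)(-6.5)+(8.1 × 10⁻⁴)(-0.24) = 1.0 × 10⁻³ → stable
  185–206 m: −αΔT+βΔS = −(1.9 × 10⁻⁴)(-0.4)+(8.1 × 10⁻⁴)(+0.70) = 6.4 × 10⁻⁴ → stable
  206–252 m: −αΔT+βΔS = −(1.9 × 10⁻⁴)(+2.2)+(8.1 × 10⁻⁴)(+1.67) = 9.3 × 10⁻⁴ → stable
The 66–172 m interval has Δρ < 0: lighter water underlies denser water.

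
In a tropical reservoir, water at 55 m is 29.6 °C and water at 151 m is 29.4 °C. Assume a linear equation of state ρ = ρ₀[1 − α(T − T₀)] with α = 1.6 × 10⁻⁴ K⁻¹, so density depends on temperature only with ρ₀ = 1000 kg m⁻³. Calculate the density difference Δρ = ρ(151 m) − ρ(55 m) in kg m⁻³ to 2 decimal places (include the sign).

ΔT = -0.2 K, Δρ/ρ₀ = −αΔT = 3.20 × 10⁻⁵.
Δρ = 1000 × (3.20 × 10⁻⁵) = +0.03 kg m⁻³.
Positive Δρ: denser below, stable.

+0.03 kg m⁻³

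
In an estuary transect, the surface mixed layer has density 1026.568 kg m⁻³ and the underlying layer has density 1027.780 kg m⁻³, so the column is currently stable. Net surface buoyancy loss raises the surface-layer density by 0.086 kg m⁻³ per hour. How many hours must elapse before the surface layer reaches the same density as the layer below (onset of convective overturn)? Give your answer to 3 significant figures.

14.1 hours

Density deficit of the surface layer: 1027.780 − 1026.568 = 1.212 kg m⁻³.
Required change = 1.212 / 0.086 = 14.1 hours.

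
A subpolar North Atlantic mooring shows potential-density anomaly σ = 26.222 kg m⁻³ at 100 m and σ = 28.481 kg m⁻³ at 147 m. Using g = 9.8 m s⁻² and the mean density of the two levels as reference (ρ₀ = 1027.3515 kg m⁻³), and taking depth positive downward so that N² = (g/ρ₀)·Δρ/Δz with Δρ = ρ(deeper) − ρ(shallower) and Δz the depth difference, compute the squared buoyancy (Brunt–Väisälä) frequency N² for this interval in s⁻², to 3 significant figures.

4.58 × 10⁻⁴ s⁻²

Δρ = 1028.481 − 1026.222 = 2.259 kg m⁻³ over Δz = 147 − 100 = 47 m.
N² = (9.8/1027.3515) × (2.259/47) = 4.5849 × 10⁻⁴ s⁻² ≈ 4.58 × 10⁻⁴ s⁻².
A positive N² confirms static stability across the interval.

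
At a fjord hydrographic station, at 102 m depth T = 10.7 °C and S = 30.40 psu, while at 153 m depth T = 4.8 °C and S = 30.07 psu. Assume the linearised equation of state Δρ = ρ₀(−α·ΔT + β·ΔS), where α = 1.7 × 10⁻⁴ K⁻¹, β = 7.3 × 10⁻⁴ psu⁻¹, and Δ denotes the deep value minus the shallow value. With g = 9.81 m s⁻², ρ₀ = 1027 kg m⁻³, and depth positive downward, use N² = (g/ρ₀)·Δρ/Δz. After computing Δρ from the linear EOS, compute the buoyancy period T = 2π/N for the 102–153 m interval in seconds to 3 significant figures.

ΔT = -5.9 K, ΔS = -0.33 psu (deep − shallow).
Δρ/ρ₀ = −αΔT + βΔS = 1.003 × 10⁻³ − 2.409 × 10⁻⁴ = 7.621 × 10⁻⁴, so Δρ ≈ 0.7827 kg m⁻³.
N² = (g/ρ₀)·Δρ/Δz = g·(Δρ/ρ₀)/Δz = 9.81 × 7.621 × 10⁻⁴ / 51 = 1.4659 × 10⁻⁴ s⁻².
N = √(1.4659 × 10⁻⁴) = 0.012107 rad s⁻¹ → T = 2π/N = 518.97 s ≈ 519 s.

519 s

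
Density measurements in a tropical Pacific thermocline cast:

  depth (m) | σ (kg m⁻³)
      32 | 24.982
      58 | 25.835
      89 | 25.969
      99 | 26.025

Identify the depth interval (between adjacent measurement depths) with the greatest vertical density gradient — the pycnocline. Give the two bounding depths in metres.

Compute the density gradient over each adjacent pair:
  32–58 m: Δρ/Δz = 0.853/26 = 0.033 kg m⁻⁴
  58–89 m: Δρ/Δz = 0.134/31 = 4.3 × 10⁻³ kg m⁻⁴
  89–99 m: Δρ/Δz = 0.056/10 = 5.6 × 10⁻³ kg m⁻⁴
The largest gradient is in the 32–58 m interval — the pycnocline.

32–58 m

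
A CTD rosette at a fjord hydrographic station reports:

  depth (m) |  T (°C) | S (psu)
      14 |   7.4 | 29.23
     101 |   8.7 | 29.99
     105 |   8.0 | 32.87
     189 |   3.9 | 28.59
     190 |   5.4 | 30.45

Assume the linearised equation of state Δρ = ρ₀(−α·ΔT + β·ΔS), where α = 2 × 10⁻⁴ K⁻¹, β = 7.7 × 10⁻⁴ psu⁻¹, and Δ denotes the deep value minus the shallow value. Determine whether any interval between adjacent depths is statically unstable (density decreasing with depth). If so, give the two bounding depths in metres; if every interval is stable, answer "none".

105–189 m

Evaluate Δρ/ρ₀ = −αΔT + βΔS across each adjacent pair:
  14–101 m: −αΔT+βΔS = −(2 × 10⁻⁴)(+1.3)+(7.7 × 10⁻⁴)(+0.76) = 3.3 × 10⁻⁴ → stable
  101–105 m: −αΔT+βΔS = −(2 × 10⁻⁴)(-0.7)+(7.7 × 10⁻⁴)(+2.88) = 2.4 × 10⁻³ → stable
  105–189 m: −αΔT+βΔS = −(2 × 10⁻⁴)(-4.1)+(7.7 × 10⁻⁴)(-4.28) = -2.5 × 10⁻³ → UNSTABLE
  189–190 m: −αΔT+βΔS = −(2 × 10⁻⁴)(+1.5)+(7.7 × 10⁻⁴)(+1.86) = 1.1 × 10⁻³ → stable
The 105–189 m interval has Δρ < 0: lighter water underlies denser water.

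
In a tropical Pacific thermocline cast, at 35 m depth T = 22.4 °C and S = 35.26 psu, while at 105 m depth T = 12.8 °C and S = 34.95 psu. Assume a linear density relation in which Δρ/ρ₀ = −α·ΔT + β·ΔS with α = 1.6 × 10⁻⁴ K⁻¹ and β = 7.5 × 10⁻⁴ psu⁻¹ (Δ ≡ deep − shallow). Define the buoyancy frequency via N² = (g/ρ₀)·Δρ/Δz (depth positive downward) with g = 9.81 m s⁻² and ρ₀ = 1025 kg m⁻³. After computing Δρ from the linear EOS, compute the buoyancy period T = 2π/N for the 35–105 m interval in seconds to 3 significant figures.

ΔT = -9.6 K, ΔS = -0.31 psu (deep − shallow).
Δρ/ρ₀ = −αΔT + βΔS = 1.536 × 10⁻³ − 2.325 × 10⁻⁴ = 1.3035 × 10⁻³, so Δρ ≈ 1.336 kg m⁻³.
N² = (g/ρ₀)·Δρ/Δz = g·(Δρ/ρ₀)/Δz = 9.81 × 1.3035 × 10⁻³ / 70 = 1.8268 × 10⁻⁴ s⁻².
N = √(1.8268 × 10⁻⁴) = 0.013516 rad s⁻¹ → T = 2π/N = 464.87 s ≈ 465 s.

465 s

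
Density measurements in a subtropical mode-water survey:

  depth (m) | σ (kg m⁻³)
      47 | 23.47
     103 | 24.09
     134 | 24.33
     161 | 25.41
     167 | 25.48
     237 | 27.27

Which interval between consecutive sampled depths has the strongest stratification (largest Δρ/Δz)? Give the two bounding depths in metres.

134–161 m

Compute the density gradient over each adjacent pair:
  47–103 m: Δρ/Δz = 0.62/56 = 0.011 kg m⁻⁴
  103–134 m: Δρ/Δz = 0.24/31 = 7.7 × 10⁻³ kg m⁻⁴
  134–161 m: Δρ/Δz = 1.08/27 = 0.040 kg m⁻⁴
  161–167 m: Δρ/Δz = 0.07/6 = 0.012 kg m⁻⁴
  167–237 m: Δρ/Δz = 1.79/70 = 0.026 kg m⁻⁴
The largest gradient is in the 134–161 m interval — the pycnocline.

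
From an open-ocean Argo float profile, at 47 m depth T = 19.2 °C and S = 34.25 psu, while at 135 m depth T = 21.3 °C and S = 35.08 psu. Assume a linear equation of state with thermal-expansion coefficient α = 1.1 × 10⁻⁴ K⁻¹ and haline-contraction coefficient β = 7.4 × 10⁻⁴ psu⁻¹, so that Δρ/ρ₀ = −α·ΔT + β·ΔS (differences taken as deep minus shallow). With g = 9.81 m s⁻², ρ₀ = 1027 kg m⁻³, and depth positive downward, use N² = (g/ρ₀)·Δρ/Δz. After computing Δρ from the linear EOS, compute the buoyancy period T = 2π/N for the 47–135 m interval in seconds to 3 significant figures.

ΔT = +2.1 K, ΔS = +0.83 psu (deep − shallow).
Δρ/ρ₀ = −αΔT + βΔS = -2.31 × 10⁻⁴ + 6.142 × 10⁻⁴ = 3.832 × 10⁻⁴, so Δρ ≈ 0.3935 kg m⁻³.
N² = (g/ρ₀)·Δρ/Δz = g·(Δρ/ρ₀)/Δz = 9.81 × 3.832 × 10⁻⁴ / 88 = 4.2718 × 10⁻⁵ s⁻².
N = √(4.2718 × 10⁻⁵) = 6.5359 × 10⁻³ rad s⁻¹ → T = 2π/N = 961.33 s ≈ 961 s.

961 s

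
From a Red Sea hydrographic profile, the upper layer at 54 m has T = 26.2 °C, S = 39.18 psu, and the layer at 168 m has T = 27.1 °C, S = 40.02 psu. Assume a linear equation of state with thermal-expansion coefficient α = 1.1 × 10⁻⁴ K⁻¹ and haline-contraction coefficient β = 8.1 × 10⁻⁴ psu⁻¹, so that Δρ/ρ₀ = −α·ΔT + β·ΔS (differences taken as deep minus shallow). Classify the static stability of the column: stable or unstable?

stable

ΔT = 27.1 − 26.2 = +0.9 K and ΔS = 40.02 − 39.18 = +0.84 psu (deep − shallow).
−αΔT = -9.90 × 10⁻⁵; βΔS = 6.804 × 10⁻⁴; sum Δρ/ρ₀ = 5.814 × 10⁻⁴.
Δρ/ρ₀ > 0, so Δρ > 0: deeper water is denser → statically stable.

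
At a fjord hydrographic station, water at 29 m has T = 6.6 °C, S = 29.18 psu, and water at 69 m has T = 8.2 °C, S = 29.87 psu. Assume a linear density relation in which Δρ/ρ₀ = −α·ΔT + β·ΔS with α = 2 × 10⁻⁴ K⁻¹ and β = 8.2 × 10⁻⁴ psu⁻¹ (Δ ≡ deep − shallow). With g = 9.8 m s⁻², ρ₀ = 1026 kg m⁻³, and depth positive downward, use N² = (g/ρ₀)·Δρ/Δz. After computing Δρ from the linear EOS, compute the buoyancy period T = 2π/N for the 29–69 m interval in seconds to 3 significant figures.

810 s

ΔT = +1.6 K, ΔS = +0.69 psu (deep − shallow).
Δρ/ρ₀ = −αΔT + βΔS = -3.20 × 10⁻⁴ + 5.658 × 10⁻⁴ = 2.458 × 10⁻⁴, so Δρ ≈ 0.2522 kg m⁻³.
N² = (g/ρ₀)·Δρ/Δz = g·(Δρ/ρ₀)/Δz = 9.8 × 2.458 × 10⁻⁴ / 40 = 6.0221 × 10⁻⁵ s⁻².
N = √(6.0221 × 10⁻⁵) = 7.7602 × 10⁻³ rad s⁻¹ → T = 2π/N = 809.67 s ≈ 810 s.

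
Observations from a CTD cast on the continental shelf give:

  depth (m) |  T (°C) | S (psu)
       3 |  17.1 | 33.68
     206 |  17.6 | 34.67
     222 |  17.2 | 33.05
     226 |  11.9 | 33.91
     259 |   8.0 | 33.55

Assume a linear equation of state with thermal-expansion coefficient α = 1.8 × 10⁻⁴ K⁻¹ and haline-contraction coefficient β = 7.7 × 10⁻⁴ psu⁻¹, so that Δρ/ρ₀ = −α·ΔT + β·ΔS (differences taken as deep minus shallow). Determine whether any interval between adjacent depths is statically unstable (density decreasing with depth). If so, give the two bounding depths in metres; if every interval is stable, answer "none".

Evaluate Δρ/ρ₀ = −αΔT + βΔS across each adjacent pair:
  3–206 m: −αΔT+βΔS = −(1.8 × 10⁻⁴)(+0.5)+(7.7 × 10⁻⁴)(+0.99) = 6.7 × 10⁻⁴ → stable
  206–222 m: −αΔT+βΔS = −(1.8 × 10⁻⁴)(-0.4)+(7.7 × 10⁻⁴)(-1.62) = -1.2 × 10⁻³ → UNSTABLE
  222–226 m: −αΔT+βΔS = −(1.8 × 10⁻⁴)(-5.3)+(7.7 × 10⁻⁴)(+0.86) = 1.6 × 10⁻³ → stable
  226–259 m: −αΔT+βΔS = −(1.8 × 10⁻⁴)(-3.9)+(7.7 × 10⁻⁴)(-0.36) = 4.2 × 10⁻⁴ → stable
The 206–222 m interval has Δρ < 0: lighter water underlies denser water.

206–222 m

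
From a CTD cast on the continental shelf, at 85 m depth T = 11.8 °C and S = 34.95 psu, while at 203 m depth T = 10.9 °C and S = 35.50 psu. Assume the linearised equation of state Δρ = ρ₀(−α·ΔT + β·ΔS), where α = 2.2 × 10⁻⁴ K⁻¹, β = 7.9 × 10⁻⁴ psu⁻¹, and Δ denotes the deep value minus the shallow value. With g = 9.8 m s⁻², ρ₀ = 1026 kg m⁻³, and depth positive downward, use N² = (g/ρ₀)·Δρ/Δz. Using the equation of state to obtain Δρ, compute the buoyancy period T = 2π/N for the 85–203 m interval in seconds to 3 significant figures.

867 s

ΔT = -0.9 K, ΔS = +0.55 psu (deep − shallow).
Δρ/ρ₀ = −αΔT + βΔS = 1.98 × 10⁻⁴ + 4.345 × 10⁻⁴ = 6.325 × 10⁻⁴, so Δρ ≈ 0.6489 kg m⁻³.
N² = (g/ρ₀)·Δρ/Δz = g·(Δρ/ρ₀)/Δz = 9.8 × 6.325 × 10⁻⁴ / 118 = 5.2530 × 10⁻⁵ s⁻².
N = √(5.2530 × 10⁻⁵) = 7.2478 × 10⁻³ rad s⁻¹ → T = 2π/N = 866.91 s ≈ 867 s.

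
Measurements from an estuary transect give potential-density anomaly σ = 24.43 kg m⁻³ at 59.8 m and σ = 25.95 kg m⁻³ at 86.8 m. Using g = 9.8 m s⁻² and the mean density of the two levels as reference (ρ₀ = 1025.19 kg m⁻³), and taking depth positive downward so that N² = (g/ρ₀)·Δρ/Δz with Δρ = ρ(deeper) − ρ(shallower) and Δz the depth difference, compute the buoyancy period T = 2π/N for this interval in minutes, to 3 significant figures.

Δρ = 1025.95 − 1024.43 = 1.52 kg m⁻³ over Δz = 86.8 − 59.8 = 27 m.
N² = (9.8/1025.19) × (1.52/27) = 5.3815 × 10⁻⁴ s⁻².
N = √(5.3815 × 10⁻⁴) = 0.023198 rad s⁻¹, so T = 2π/N = 270.85 s = 4.5142 min ≈ 4.51 min.
Since Δρ > 0 the layer is stably stratified.

4.51 min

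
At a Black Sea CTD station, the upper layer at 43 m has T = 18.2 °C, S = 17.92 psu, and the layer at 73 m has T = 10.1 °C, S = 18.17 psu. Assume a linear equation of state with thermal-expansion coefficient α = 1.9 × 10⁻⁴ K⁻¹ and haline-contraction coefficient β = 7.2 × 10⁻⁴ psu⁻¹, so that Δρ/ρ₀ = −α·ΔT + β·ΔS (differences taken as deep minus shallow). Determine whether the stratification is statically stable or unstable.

ΔT = 10.1 − 18.2 = -8.1 K and ΔS = 18.17 − 17.92 = +0.25 psu (deep − shallow).
−αΔT = 1.539 × 10⁻³; βΔS = 1.80 × 10⁻⁴; sum Δρ/ρ₀ = 1.719 × 10⁻³.
Δρ/ρ₀ > 0, so Δρ > 0: deeper water is denser → statically stable.

stable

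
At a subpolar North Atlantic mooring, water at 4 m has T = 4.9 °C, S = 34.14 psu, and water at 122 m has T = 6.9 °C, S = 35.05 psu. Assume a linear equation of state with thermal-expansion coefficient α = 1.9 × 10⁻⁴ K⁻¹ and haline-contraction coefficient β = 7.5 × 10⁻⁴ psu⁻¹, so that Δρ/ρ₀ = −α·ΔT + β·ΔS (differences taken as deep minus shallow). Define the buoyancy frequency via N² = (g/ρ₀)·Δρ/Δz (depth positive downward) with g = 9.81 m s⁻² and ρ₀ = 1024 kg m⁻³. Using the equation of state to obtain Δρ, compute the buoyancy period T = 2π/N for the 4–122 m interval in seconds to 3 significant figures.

1.25 × 10³ s

ΔT = +2.0 K, ΔS = +0.91 psu (deep − shallow).
Δρ/ρ₀ = −αΔT + βΔS = -3.80 × 10⁻⁴ + 6.825 × 10⁻⁴ = 3.025 × 10⁻⁴, so Δρ ≈ 0.3098 kg m⁻³.
N² = (g/ρ₀)·Δρ/Δz = g·(Δρ/ρ₀)/Δz = 9.81 × 3.025 × 10⁻⁴ / 118 = 2.5149 × 10⁻⁵ s⁻².
N = √(2.5149 × 10⁻⁵) = 5.0149 × 10⁻³ rad s⁻¹ → T = 2π/N = 1.2529 × 10³ s ≈ 1.25 × 10³ s.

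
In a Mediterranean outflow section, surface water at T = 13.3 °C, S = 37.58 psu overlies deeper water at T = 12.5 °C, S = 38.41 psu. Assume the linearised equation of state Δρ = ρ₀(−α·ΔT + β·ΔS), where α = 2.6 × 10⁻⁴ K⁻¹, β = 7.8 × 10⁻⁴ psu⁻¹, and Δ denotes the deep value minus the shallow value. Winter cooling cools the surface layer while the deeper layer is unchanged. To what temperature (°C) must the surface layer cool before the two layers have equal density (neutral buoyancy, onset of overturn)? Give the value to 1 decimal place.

10.0 °C

Neutral buoyancy requires Δρ = 0, i.e. −α(T_deep − T_surf′) + β(S_deep − S_surf) = 0.
T_surf′ = T_deep − (β/α)·ΔS = 12.5 − (7.8 × 10⁻⁴/2.6 × 10⁻⁴)·(+0.83) = 10.010 °C.
Cooling required: 13.3 − (10.010) = 3.290 °C.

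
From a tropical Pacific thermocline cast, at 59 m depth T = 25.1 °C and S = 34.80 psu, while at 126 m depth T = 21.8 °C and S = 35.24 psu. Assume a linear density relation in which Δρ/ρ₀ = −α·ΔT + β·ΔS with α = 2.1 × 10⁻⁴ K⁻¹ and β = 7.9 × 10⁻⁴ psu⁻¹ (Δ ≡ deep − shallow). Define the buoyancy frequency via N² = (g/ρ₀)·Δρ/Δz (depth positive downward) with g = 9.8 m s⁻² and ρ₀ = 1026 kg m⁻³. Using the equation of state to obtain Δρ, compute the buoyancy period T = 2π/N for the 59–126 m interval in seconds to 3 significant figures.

ΔT = -3.3 K, ΔS = +0.44 psu (deep − shallow).
Δρ/ρ₀ = −αΔT + βΔS = 6.93 × 10⁻⁴ + 3.476 × 10⁻⁴ = 1.0406 × 10⁻³, so Δρ ≈ 1.068 kg m⁻³.
N² = (g/ρ₀)·Δρ/Δz = g·(Δρ/ρ₀)/Δz = 9.8 × 1.0406 × 10⁻³ / 67 = 1.5221 × 10⁻⁴ s⁻².
N = √(1.5221 × 10⁻⁴) = 0.012337 rad s⁻¹ → T = 2π/N = 509.30 s ≈ 509 s.

509 s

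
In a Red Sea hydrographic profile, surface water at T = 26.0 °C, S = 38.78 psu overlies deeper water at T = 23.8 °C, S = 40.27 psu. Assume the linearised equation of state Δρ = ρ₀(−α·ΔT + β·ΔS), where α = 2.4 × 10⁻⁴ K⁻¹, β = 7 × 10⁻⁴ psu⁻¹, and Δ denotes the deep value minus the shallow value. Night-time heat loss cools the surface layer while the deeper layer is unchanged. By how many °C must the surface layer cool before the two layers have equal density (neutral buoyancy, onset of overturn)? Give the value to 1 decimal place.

6.5 °C

Neutral buoyancy requires Δρ = 0, i.e. −α(T_deep − T_surf′) + β(S_deep − S_surf) = 0.
T_surf′ = T_deep − (β/α)·ΔS = 23.8 − (7 × 10⁻⁴/2.4 × 10⁻⁴)·(+1.49) = 19.454 °C.
Cooling required: 26.0 − (19.454) = 6.546 °C.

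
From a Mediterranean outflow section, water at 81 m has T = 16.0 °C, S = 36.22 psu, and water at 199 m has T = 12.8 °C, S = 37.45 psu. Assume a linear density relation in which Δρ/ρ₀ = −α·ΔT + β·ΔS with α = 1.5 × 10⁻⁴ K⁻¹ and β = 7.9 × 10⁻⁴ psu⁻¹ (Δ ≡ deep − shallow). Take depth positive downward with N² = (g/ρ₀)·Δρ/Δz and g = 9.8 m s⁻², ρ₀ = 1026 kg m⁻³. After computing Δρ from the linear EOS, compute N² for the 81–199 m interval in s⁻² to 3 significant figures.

ΔT = -3.2 K, ΔS = +1.23 psu (deep − shallow).
Δρ/ρ₀ = −αΔT + βΔS = 4.80 × 10⁻⁴ + 9.717 × 10⁻⁴ = 1.4517 × 10⁻³, so Δρ ≈ 1.489 kg m⁻³.
N² = (g/ρ₀)·Δρ/Δz = g·(Δρ/ρ₀)/Δz = 9.8 × 1.4517 × 10⁻³ / 118 = 1.2056 × 10⁻⁴ s⁻² ≈ 1.21 × 10⁻⁴ s⁻².

1.21 × 10⁻⁴ s⁻²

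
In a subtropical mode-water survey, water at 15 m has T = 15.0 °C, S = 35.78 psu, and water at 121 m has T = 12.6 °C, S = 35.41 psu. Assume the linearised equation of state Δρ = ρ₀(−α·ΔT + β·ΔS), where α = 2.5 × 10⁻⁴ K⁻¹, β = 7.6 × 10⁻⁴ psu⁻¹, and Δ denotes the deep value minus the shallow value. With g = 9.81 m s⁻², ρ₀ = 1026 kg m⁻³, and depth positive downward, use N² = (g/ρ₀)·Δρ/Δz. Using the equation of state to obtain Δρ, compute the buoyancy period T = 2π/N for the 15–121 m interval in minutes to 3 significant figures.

19.3 min

ΔT = -2.4 K, ΔS = -0.37 psu (deep − shallow).
Δρ/ρ₀ = −αΔT + βΔS = 6.00 × 10⁻⁴ − 2.812 × 10⁻⁴ = 3.188 × 10⁻⁴, so Δρ ≈ 0.3271 kg m⁻³.
N² = (g/ρ₀)·Δρ/Δz = g·(Δρ/ρ₀)/Δz = 9.81 × 3.188 × 10⁻⁴ / 106 = 2.9504 × 10⁻⁵ s⁻².
N = √(2.9504 × 10⁻⁵) = 5.4318 × 10⁻³ rad s⁻¹ → T = 2π/N = 1.1567 × 10³ s = 19.278 min ≈ 19.3 min.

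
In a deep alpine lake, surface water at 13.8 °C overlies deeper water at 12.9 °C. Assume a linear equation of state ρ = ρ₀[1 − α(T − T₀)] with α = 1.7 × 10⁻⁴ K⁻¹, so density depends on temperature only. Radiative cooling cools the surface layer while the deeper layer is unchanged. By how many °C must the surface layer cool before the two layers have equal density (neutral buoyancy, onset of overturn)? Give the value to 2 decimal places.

0.90 °C

With temperature the only control, equal density requires T_surf′ = T_deep.
T_surf′ = 12.9 °C.
Cooling required: 13.8 − 12.9 = 0.90 °C.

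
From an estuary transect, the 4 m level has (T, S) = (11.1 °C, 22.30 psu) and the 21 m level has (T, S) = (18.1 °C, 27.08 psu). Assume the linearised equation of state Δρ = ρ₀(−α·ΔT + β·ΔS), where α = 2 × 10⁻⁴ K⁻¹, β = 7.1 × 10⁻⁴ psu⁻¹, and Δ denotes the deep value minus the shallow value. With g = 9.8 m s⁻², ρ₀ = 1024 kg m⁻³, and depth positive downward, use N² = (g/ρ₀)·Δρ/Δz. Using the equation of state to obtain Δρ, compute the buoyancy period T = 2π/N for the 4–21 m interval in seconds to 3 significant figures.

ΔT = +7.0 K, ΔS = +4.78 psu (deep − shallow).
Δρ/ρ₀ = −αΔT + βΔS = -1.40 × 10⁻³ + 3.3938 × 10⁻³ = 1.9938 × 10⁻³, so Δρ ≈ 2.042 kg m⁻³.
N² = (g/ρ₀)·Δρ/Δz = g·(Δρ/ρ₀)/Δz = 9.8 × 1.9938 × 10⁻³ / 17 = 1.1494 × 10⁻³ s⁻².
N = √(1.1494 × 10⁻³) = 0.033903 rad s⁻¹ → T = 2π/N = 185.33 s ≈ 185 s.

185 s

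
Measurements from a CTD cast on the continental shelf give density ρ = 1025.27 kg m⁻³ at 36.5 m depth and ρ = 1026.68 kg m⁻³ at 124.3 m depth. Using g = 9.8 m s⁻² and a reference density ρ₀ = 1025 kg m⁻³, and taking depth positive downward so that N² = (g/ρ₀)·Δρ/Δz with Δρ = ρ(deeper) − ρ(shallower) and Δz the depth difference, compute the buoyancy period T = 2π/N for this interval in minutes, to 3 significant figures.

Δρ = 1026.68 − 1025.27 = 1.41 kg m⁻³ over Δz = 124.3 − 36.5 = 87.8 m.
N² = (9.8/1025) × (1.41/87.8) = 1.5354 × 10⁻⁴ s⁻².
N = √(1.5354 × 10⁻⁴) = 0.012391 rad s⁻¹, so T = 2π/N = 507.08 s = 8.4513 min ≈ 8.45 min.
A positive N² confirms static stability across the interval.

8.45 min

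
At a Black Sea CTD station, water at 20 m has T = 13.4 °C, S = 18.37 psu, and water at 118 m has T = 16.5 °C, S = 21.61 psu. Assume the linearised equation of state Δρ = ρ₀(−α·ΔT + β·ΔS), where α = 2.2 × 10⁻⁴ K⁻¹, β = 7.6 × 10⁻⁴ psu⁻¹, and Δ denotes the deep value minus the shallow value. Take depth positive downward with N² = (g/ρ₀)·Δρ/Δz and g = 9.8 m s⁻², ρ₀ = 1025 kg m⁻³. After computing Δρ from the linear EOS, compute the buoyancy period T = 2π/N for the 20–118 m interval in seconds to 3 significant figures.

471 s

ΔT = +3.1 K, ΔS = +3.24 psu (deep − shallow).
Δρ/ρ₀ = −αΔT + βΔS = -6.82 × 10⁻⁴ + 2.4624 × 10⁻³ = 1.7804 × 10⁻³, so Δρ ≈ 1.825 kg m⁻³.
N² = (g/ρ₀)·Δρ/Δz = g·(Δρ/ρ₀)/Δz = 9.8 × 1.7804 × 10⁻³ / 98 = 1.7804 × 10⁻⁴ s⁻².
N = √(1.7804 × 10⁻⁴) = 0.013343 rad s⁻¹ → T = 2π/N = 470.90 s ≈ 471 s.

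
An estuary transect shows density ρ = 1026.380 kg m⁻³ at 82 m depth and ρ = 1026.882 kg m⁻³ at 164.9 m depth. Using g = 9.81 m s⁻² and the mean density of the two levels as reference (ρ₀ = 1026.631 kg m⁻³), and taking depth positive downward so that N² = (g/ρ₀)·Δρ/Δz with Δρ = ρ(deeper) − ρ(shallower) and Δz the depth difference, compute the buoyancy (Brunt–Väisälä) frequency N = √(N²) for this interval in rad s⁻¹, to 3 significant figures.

Δρ = 1026.882 − 1026.380 = 0.502 kg m⁻³ over Δz = 164.9 − 82 = 82.9 m.
N² = (9.81/1026.631) × (0.502/82.9) = 5.7863 × 10⁻⁵ s⁻².
N = √(5.7863 × 10⁻⁵) = 7.6068 × 10⁻³ rad s⁻¹ ≈ 7.61 × 10⁻³ rad s⁻¹.
A positive N² confirms static stability across the interval.

7.61 × 10⁻³ rad s⁻¹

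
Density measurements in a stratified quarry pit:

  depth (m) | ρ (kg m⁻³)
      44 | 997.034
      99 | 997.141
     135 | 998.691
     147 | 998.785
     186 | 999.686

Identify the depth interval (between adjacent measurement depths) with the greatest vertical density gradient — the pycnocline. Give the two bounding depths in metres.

Compute the density gradient over each adjacent pair:
  44–99 m: Δρ/Δz = 0.107/55 = 1.9 × 10⁻³ kg m⁻⁴
  99–135 m: Δρ/Δz = 1.550/36 = 0.043 kg m⁻⁴
  135–147 m: Δρ/Δz = 0.094/12 = 7.8 × 10⁻³ kg m⁻⁴
  147–186 m: Δρ/Δz = 0.901/39 = 0.023 kg m⁻⁴
The largest gradient is in the 99–135 m interval — the pycnocline.

99–135 m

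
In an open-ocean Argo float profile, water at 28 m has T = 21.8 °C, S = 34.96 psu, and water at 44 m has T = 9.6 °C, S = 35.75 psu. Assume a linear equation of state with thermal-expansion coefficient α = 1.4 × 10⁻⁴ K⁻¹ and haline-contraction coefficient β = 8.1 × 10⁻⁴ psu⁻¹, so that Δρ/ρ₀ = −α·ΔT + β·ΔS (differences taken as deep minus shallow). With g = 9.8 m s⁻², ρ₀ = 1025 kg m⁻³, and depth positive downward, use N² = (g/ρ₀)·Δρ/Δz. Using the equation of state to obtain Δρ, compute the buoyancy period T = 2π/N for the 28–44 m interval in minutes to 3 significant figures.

2.76 min

ΔT = -12.2 K, ΔS = +0.79 psu (deep − shallow).
Δρ/ρ₀ = −αΔT + βΔS = 1.708 × 10⁻³ + 6.399 × 10⁻⁴ = 2.3479 × 10⁻³, so Δρ ≈ 2.407 kg m⁻³.
N² = (g/ρ₀)·Δρ/Δz = g·(Δρ/ρ₀)/Δz = 9.8 × 2.3479 × 10⁻³ / 16 = 1.4381 × 10⁻³ s⁻².
N = √(1.4381 × 10⁻³) = 0.037922 rad s⁻¹ → T = 2π/N = 165.69 s = 2.7615 min ≈ 2.76 min.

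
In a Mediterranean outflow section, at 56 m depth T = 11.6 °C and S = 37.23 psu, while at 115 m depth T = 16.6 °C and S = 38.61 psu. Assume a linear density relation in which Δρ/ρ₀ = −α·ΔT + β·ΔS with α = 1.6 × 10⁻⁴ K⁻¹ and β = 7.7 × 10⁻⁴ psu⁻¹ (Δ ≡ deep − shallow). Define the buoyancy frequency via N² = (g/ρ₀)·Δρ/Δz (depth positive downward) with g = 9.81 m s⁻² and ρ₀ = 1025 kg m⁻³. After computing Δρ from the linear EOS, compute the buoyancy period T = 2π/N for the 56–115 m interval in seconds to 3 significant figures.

ΔT = +5.0 K, ΔS = +1.38 psu (deep − shallow).
Δρ/ρ₀ = −αΔT + βΔS = -8.00 × 10⁻⁴ + 1.0626 × 10⁻³ = 2.626 × 10⁻⁴, so Δρ ≈ 0.2692 kg m⁻³.
N² = (g/ρ₀)·Δρ/Δz = g·(Δρ/ρ₀)/Δz = 9.81 × 2.626 × 10⁻⁴ / 59 = 4.3663 × 10⁻⁵ s⁻².
N = √(4.3663 × 10⁻⁵) = 6.6078 × 10⁻³ rad s⁻¹ → T = 2π/N = 950.87 s ≈ 951 s.

951 s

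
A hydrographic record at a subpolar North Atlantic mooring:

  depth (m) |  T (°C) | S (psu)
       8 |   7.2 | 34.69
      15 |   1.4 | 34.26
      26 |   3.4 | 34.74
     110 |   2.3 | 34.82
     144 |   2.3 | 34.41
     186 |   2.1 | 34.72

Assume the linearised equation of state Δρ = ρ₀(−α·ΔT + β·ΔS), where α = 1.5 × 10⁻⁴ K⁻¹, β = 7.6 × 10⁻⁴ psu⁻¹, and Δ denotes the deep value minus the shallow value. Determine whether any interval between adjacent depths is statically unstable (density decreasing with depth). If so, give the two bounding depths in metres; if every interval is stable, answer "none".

Evaluate Δρ/ρ₀ = −αΔT + βΔS across each adjacent pair:
  8–15 m: −αΔT+βΔS = −(1.5 × 10⁻⁴)(-5.8)+(7.6 × 10⁻⁴)(-0.43) = 5.4 × 10⁻⁴ → stable
  15–26 m: −αΔT+βΔS = −(1.5 × 10⁻⁴)(+2.0)+(7.6 × 10⁻⁴)(+0.48) = 6.5 × 10⁻⁵ → stable
  26–110 m: −αΔT+βΔS = −(1.5 × 10⁻⁴)(-1.1)+(7.6 × 10⁻⁴)(+0.08) = 2.3 × 10⁻⁴ → stable
  110–144 m: −αΔT+βΔS = −(1.5 × 10⁻⁴)(+0.0)+(7.6 × 10⁻⁴)(-0.41) = -3.1 × 10⁻⁴ → UNSTABLE
  144–186 m: −αΔT+βΔS = −(1.5 × 10⁻⁴)(-0.2)+(7.6 × 10⁻⁴)(+0.31) = 2.7 × 10⁻⁴ → stable
The 110–144 m interval has Δρ < 0: lighter water underlies denser water.

110–144 m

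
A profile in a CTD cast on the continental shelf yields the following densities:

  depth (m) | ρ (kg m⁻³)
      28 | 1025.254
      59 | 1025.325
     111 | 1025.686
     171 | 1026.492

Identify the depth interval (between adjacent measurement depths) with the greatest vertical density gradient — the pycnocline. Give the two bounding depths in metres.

Compute the density gradient over each adjacent pair:
  28–59 m: Δρ/Δz = 0.071/31 = 2.3 × 10⁻³ kg m⁻⁴
  59–111 m: Δρ/Δz = 0.361/52 = 6.9 × 10⁻³ kg m⁻⁴
  111–171 m: Δρ/Δz = 0.806/60 = 0.013 kg m⁻⁴
The largest gradient is in the 111–171 m interval — the pycnocline.

111–171 m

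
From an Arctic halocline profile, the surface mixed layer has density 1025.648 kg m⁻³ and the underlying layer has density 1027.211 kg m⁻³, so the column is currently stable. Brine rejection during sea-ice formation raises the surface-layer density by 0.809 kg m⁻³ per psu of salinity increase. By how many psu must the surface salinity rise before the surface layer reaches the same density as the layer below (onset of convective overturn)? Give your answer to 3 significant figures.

1.93 psu

Density deficit of the surface layer: 1027.211 − 1025.648 = 1.563 kg m⁻³.
Required change = 1.563 / 0.809 = 1.93 psu.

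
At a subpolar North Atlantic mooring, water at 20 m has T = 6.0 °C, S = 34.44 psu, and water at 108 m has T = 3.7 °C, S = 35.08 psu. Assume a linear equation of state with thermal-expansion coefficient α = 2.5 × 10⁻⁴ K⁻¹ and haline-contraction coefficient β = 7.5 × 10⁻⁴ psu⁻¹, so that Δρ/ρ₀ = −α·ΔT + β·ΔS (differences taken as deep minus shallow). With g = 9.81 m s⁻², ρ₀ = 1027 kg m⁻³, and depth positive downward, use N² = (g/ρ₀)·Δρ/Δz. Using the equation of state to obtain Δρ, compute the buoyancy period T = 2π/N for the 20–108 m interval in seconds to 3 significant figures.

579 s

ΔT = -2.3 K, ΔS = +0.64 psu (deep − shallow).
Δρ/ρ₀ = −αΔT + βΔS = 5.75 × 10⁻⁴ + 4.80 × 10⁻⁴ = 1.055 × 10⁻³, so Δρ ≈ 1.083 kg m⁻³.
N² = (g/ρ₀)·Δρ/Δz = g·(Δρ/ρ₀)/Δz = 9.81 × 1.055 × 10⁻³ / 88 = 1.1761 × 10⁻⁴ s⁻².
N = √(1.1761 × 10⁻⁴) = 0.010845 rad s⁻¹ → T = 2π/N = 579.36 s ≈ 579 s.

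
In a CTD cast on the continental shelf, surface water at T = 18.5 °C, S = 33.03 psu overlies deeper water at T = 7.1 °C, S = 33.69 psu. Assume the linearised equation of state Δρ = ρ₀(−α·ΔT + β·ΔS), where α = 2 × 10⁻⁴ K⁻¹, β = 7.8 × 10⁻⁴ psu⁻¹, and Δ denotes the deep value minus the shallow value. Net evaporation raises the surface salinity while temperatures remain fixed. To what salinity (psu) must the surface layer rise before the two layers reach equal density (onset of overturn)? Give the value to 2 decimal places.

36.61 psu

Neutral buoyancy requires −α(T_deep − T_surf) + β(S_deep − S_surf′) = 0.
S_surf′ = S_deep − (α/β)·ΔT = 33.69 − (2 × 10⁻⁴/7.8 × 10⁻⁴)·(-11.4) = 36.6131 psu.
Increase required: 36.6131 − 33.03 = 3.5831 psu.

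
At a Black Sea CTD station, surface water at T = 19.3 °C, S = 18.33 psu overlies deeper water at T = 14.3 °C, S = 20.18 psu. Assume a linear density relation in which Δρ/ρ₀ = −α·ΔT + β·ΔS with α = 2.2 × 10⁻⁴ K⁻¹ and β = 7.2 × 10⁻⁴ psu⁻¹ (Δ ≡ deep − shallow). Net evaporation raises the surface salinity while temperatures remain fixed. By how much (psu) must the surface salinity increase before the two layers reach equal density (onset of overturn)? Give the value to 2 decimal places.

Neutral buoyancy requires −α(T_deep − T_surf) + β(S_deep − S_surf′) = 0.
S_surf′ = S_deep − (α/β)·ΔT = 20.18 − (2.2 × 10⁻⁴/7.2 × 10⁻⁴)·(-5.0) = 21.7078 psu.
Increase required: 21.7078 − 18.33 = 3.3778 psu.

3.38 psu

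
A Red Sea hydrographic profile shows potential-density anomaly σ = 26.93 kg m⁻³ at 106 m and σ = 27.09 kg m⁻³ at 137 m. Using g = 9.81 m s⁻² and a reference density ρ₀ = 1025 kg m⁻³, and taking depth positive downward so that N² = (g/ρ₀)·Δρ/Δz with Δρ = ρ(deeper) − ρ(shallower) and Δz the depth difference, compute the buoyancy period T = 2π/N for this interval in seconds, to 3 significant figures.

Δρ = 1027.09 − 1026.93 = 0.16 kg m⁻³ over Δz = 137 − 106 = 31 m.
N² = (9.81/1025) × (0.16/31) = 4.9397 × 10⁻⁵ s⁻².
N = √(4.9397 × 10⁻⁵) = 7.0283 × 10⁻³ rad s⁻¹, so T = 2π/N = 893.98 s ≈ 894 s.

894 s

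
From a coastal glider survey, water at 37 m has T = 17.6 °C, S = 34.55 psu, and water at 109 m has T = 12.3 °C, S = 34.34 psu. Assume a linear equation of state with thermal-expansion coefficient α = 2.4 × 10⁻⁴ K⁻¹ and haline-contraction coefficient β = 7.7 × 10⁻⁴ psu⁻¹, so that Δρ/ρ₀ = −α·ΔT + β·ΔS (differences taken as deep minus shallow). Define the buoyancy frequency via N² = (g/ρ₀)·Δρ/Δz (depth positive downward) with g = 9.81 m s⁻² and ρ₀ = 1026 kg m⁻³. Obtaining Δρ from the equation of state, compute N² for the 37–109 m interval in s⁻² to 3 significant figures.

ΔT = -5.3 K, ΔS = -0.21 psu (deep − shallow).
Δρ/ρ₀ = −αΔT + βΔS = 1.272 × 10⁻³ − 1.617 × 10⁻⁴ = 1.1103 × 10⁻³, so Δρ ≈ 1.139 kg m⁻³.
N² = (g/ρ₀)·Δρ/Δz = g·(Δρ/ρ₀)/Δz = 9.81 × 1.1103 × 10⁻³ / 72 = 1.5128 × 10⁻⁴ s⁻² ≈ 1.51 × 10⁻⁴ s⁻².

1.51 × 10⁻⁴ s⁻²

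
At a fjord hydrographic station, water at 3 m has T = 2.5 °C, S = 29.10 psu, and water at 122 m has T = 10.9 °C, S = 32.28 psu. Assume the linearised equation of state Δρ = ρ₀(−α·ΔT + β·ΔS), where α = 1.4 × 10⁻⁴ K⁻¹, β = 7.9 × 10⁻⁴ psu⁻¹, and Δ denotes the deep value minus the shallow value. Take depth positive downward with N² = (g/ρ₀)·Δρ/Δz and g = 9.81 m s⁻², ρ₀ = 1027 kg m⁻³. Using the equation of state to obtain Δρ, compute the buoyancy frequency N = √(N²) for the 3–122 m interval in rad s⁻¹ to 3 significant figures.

0.0105 rad s⁻¹

ΔT = +8.4 K, ΔS = +3.18 psu (deep − shallow).
Δρ/ρ₀ = −αΔT + βΔS = -1.176 × 10⁻³ + 2.5122 × 10⁻³ = 1.3362 × 10⁻³, so Δρ ≈ 1.372 kg m⁻³.
N² = (g/ρ₀)·Δρ/Δz = g·(Δρ/ρ₀)/Δz = 9.81 × 1.3362 × 10⁻³ / 119 = 1.1015 × 10⁻⁴ s⁻².
N = √(1.1015 × 10⁻⁴) = 0.010495 rad s⁻¹ ≈ 0.0105 rad s⁻¹.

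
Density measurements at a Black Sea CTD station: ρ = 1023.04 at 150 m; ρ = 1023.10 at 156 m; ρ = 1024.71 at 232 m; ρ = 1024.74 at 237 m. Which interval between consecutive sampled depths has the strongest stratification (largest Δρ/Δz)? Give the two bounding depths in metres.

156–232 m

Compute the density gradient over each adjacent pair:
  150–156 m: Δρ/Δz = 0.06/6 = 0.010 kg m⁻⁴
  156–232 m: Δρ/Δz = 1.61/76 = 0.021 kg m⁻⁴
  232–237 m: Δρ/Δz = 0.03/5 = 6.0 × 10⁻³ kg m⁻⁴
The largest gradient is in the 156–232 m interval — the pycnocline.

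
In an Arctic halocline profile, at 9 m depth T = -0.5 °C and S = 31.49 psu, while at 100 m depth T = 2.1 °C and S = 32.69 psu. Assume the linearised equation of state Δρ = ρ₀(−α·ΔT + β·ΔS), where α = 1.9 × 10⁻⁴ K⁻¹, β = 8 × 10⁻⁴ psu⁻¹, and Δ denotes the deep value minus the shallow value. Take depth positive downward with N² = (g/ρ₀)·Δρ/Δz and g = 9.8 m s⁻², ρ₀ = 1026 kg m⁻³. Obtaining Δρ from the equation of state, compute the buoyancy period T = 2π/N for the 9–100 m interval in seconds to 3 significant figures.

887 s

ΔT = +2.6 K, ΔS = +1.20 psu (deep − shallow).
Δρ/ρ₀ = −αΔT + βΔS = -4.94 × 10⁻⁴ + 9.60 × 10⁻⁴ = 4.66 × 10⁻⁴, so Δρ ≈ 0.4781 kg m⁻³.
N² = (g/ρ₀)·Δρ/Δz = g·(Δρ/ρ₀)/Δz = 9.8 × 4.66 × 10⁻⁴ / 91 = 5.0185 × 10⁻⁵ s⁻².
N = √(5.0185 × 10⁻⁵) = 7.0841 × 10⁻³ rad s⁻¹ → T = 2π/N = 886.94 s ≈ 887 s.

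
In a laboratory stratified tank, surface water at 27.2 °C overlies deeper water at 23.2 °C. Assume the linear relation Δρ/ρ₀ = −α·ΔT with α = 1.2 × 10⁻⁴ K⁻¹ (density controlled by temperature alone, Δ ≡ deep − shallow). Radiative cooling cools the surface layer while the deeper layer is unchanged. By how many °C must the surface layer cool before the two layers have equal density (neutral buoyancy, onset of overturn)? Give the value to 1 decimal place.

With temperature the only control, equal density requires T_surf′ = T_deep.
T_surf′ = 23.2 °C.
Cooling required: 27.2 − 23.2 = 4.0 °C.

4.0 °C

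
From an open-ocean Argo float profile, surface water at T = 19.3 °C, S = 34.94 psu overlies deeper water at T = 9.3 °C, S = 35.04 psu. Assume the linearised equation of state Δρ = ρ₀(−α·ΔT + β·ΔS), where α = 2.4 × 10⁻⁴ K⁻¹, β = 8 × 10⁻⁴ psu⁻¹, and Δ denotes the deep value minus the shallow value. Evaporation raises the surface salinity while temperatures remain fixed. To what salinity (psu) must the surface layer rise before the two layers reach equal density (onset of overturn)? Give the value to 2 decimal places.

38.04 psu

Neutral buoyancy requires −α(T_deep − T_surf) + β(S_deep − S_surf′) = 0.
S_surf′ = S_deep − (α/β)·ΔT = 35.04 − (2.4 × 10⁻⁴/8 × 10⁻⁴)·(-10.0) = 38.0400 psu.
Increase required: 38.0400 − 34.94 = 3.1000 psu.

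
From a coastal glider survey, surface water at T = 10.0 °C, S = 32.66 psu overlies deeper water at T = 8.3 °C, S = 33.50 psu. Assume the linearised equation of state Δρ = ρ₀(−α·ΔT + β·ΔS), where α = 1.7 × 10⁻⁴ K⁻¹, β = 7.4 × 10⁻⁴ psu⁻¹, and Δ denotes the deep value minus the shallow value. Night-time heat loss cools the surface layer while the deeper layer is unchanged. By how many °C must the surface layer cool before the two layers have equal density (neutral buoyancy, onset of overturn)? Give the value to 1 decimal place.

5.4 °C

Neutral buoyancy requires Δρ = 0, i.e. −α(T_deep − T_surf′) + β(S_deep − S_surf) = 0.
T_surf′ = T_deep − (β/α)·ΔS = 8.3 − (7.4 × 10⁻⁴/1.7 × 10⁻⁴)·(+0.84) = 4.644 °C.
Cooling required: 10.0 − (4.644) = 5.356 °C.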